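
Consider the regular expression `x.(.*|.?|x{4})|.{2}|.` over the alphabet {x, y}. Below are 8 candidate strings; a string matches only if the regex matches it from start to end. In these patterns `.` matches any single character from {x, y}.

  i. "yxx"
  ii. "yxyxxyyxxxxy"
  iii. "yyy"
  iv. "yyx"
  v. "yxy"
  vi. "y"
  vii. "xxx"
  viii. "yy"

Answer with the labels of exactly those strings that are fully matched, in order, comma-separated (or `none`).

vi, vii, viii

i → no match
ii → no match
iii → no match
iv → no match
v → no match
vi → match
vii → match
viii → match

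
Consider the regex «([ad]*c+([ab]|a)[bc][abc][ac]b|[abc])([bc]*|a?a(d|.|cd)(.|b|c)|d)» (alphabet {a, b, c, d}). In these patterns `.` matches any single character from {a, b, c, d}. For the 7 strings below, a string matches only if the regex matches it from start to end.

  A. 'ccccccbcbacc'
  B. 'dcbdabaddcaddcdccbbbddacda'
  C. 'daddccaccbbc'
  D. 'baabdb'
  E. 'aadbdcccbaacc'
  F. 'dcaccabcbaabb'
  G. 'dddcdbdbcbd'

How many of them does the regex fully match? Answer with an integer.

A → no match
B → no match
C → no match
D → no match
E → no match
F → no match
G → no match
Total matched: 0

0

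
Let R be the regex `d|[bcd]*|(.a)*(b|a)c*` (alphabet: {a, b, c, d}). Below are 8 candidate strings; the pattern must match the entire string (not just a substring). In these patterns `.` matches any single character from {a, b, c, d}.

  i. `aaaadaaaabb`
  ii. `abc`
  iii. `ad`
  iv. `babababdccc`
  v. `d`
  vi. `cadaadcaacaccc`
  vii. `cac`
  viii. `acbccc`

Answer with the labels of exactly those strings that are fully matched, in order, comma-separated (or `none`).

i → no match
ii → no match
iii → no match
iv → no match
v → match
vi → no match
vii → no match
viii → no match

v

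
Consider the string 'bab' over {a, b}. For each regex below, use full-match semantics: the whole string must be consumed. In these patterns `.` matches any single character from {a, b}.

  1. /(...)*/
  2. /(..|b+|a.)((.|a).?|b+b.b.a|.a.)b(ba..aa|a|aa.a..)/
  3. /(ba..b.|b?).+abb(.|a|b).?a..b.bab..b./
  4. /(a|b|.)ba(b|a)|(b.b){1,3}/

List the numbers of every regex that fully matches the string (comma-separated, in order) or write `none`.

1, 4

1 → match
2 → no match
3 → no match
4 → match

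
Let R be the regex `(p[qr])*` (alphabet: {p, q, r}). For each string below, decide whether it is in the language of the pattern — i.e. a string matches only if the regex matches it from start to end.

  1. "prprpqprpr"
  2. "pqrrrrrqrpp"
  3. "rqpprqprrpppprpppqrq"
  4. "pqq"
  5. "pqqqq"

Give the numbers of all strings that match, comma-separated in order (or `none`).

1 → match
2 → no match
3 → no match
4 → no match
5 → no match

1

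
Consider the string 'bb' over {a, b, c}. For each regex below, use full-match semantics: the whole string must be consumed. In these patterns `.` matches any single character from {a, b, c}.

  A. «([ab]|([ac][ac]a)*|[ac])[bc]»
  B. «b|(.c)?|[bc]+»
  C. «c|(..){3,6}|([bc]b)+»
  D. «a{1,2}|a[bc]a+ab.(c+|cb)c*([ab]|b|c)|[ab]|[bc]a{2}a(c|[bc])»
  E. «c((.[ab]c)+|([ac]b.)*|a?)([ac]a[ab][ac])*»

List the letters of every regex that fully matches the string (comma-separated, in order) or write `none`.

A → match
B → match
C → match
D → no match
E → no match — must start with 'c'

A, B, C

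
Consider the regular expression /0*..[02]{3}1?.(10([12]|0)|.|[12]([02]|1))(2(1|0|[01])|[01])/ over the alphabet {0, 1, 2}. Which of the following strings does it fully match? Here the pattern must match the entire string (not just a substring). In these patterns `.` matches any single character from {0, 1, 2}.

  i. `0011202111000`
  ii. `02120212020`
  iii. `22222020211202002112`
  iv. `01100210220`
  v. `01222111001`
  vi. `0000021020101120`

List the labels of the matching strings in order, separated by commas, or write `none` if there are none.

i, ii, iv, v, vi

i → match
ii → match
iii → no match
iv → match
v → match
vi → match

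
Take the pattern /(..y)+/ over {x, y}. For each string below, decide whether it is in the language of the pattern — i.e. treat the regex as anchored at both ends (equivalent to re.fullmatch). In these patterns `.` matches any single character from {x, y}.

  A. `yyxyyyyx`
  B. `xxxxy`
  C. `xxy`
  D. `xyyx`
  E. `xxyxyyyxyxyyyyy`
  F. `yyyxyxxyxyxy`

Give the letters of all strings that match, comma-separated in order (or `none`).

C, E

A → no match — must end with `y`
B → no match
C → match
D → no match — must end with `y`
E → match
F → no match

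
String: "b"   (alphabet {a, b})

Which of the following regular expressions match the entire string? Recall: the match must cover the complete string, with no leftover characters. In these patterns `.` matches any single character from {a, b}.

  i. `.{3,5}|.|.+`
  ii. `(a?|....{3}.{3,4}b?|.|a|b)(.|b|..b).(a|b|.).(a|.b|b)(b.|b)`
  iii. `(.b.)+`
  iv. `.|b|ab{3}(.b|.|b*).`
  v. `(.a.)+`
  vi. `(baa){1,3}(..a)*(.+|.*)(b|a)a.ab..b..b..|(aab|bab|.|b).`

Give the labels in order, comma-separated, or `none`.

i → match
ii → no match
iii → no match
iv → match
v → no match
vi → no match

i, iv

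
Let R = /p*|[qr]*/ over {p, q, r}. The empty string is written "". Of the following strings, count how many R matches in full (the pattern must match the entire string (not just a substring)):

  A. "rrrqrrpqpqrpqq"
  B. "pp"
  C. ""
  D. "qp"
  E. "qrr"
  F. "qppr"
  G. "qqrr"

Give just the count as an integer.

4

A → no match
B → match
C → match
D → no match
E → match
F → no match
G → match
Total matched: 4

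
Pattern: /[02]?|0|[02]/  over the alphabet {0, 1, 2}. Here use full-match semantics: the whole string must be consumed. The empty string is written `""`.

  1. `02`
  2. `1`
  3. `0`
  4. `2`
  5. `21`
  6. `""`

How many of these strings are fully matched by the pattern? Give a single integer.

1 → no match
2 → no match
3 → match
4 → match
5 → no match
6 → match
Total matched: 3

3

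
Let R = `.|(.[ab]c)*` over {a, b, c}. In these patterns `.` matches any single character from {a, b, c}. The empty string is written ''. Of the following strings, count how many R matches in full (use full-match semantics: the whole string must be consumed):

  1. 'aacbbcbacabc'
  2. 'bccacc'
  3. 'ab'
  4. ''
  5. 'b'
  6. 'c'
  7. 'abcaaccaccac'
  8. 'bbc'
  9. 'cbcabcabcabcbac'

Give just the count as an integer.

7

1 → match
2 → no match
3 → no match
4 → match
5 → match
6 → match
7 → match
8 → match
9 → match
Total matched: 7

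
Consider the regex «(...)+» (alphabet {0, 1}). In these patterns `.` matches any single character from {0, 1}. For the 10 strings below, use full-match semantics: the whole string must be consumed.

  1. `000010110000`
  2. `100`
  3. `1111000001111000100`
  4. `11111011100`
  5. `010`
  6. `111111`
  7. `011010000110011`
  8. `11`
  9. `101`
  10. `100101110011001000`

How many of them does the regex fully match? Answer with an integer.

1 → match
2 → match
3 → no match
4 → no match
5 → match
6 → match
7 → match
8 → no match
9 → match
10 → match
Total matched: 7

7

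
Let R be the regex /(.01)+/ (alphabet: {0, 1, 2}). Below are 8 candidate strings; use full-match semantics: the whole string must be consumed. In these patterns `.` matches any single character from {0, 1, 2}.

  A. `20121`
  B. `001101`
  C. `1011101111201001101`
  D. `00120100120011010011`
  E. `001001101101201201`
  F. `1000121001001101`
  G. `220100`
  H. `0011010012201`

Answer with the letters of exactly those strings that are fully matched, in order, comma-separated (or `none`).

B, E

A. `20121` → no match — must end with `01`
B. `001101` → match
C → no match
D → no match — must end with `01`
E → match
F → no match
G. `220100` → no match — must end with `01`
H → no match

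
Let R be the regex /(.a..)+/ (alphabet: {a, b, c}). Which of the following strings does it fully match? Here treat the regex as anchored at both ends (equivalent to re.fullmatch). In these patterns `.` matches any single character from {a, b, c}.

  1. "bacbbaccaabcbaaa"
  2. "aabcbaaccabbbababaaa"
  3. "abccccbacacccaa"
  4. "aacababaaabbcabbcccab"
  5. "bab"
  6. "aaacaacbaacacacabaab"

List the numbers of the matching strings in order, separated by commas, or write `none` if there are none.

1 → match
2 → match
3 → no match
4 → no match
5. "bab" → no match
6 → match

1, 2, 6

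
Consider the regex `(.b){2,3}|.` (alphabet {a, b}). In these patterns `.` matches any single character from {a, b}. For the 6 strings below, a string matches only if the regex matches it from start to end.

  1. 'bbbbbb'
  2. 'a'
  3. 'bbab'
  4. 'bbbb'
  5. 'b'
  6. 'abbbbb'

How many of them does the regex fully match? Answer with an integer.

6

1 → match
2 → match
3 → match
4 → match
5 → match
6 → match
Total matched: 6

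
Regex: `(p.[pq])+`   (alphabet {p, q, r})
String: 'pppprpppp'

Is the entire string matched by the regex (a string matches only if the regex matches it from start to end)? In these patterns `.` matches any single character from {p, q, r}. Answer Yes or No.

Yes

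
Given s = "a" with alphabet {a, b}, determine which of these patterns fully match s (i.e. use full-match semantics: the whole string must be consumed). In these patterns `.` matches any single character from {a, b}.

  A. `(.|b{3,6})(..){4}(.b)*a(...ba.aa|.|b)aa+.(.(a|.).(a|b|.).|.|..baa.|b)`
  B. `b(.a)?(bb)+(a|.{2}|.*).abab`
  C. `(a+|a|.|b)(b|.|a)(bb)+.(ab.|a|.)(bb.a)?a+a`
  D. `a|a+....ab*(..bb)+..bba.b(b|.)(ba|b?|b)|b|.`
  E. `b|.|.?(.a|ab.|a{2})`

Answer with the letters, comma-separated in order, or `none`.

D, E

A → no match
B → no match — must start with "b"
C → no match — must end with "aa"
D → match
E → match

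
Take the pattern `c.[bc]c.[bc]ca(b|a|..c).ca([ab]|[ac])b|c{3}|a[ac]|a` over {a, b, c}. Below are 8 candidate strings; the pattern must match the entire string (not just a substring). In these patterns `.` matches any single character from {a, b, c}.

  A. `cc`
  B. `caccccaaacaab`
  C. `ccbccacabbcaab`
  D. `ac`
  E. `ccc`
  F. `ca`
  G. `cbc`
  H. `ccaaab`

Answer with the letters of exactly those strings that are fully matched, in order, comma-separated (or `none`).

D, E

A → no match
B → no match
C → no match
D → match
E → match
F → no match
G → no match
H → no match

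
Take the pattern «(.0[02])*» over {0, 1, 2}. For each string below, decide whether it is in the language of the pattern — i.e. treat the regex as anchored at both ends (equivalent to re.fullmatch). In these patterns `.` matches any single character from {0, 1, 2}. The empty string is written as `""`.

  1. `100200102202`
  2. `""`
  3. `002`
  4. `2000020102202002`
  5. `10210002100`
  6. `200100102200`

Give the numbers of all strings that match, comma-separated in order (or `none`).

1. `100200102202` → match
2. `""` → match
3. `002` → match
4 → no match
5. `10210002100` → no match
6. `200100102200` → match

1, 2, 3, 6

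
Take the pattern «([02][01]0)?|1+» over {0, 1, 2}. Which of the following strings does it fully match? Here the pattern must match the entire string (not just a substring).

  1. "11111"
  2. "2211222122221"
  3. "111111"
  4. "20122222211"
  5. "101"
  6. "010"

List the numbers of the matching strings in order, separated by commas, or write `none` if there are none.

1, 3, 6

1 → match
2 → no match
3 → match
4 → no match
5 → no match
6 → match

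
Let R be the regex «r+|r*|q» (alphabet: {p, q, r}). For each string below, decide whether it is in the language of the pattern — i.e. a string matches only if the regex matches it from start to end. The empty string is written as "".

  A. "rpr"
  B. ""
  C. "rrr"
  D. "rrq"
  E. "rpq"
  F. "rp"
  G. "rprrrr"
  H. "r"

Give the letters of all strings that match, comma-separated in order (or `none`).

A → no match
B → match
C → match
D → no match
E → no match
F → no match
G → no match
H → match

B, C, H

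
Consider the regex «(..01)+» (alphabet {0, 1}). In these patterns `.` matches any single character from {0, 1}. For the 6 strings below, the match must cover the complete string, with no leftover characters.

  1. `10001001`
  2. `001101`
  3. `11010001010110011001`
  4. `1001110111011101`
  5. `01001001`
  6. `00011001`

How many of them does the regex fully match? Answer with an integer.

3

1 → no match
2 → no match
3 → match
4 → match
5 → no match
6 → match
Total matched: 3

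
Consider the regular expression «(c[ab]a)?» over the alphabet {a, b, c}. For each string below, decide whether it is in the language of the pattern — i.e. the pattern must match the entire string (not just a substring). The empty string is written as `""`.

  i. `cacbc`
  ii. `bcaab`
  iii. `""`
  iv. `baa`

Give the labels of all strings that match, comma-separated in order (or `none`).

i. `cacbc` → no match
ii. `bcaab` → no match
iii. `""` → match
iv. `baa` → no match

iii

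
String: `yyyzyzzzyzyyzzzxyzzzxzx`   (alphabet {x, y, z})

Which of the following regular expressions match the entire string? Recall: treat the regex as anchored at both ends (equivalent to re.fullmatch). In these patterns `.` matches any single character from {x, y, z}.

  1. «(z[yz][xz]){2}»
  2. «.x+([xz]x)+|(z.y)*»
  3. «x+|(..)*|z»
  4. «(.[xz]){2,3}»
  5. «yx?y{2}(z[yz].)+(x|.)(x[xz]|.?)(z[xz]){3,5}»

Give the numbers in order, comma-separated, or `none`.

1 → no match — must start with `z`
2 → no match
3 → no match
4 → no match
5 → match

5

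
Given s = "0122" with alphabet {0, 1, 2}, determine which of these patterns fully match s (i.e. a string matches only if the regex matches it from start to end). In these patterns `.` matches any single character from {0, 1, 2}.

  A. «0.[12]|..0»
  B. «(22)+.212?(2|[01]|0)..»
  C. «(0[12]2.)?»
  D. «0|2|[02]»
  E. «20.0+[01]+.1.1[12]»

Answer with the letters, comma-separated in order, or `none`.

C

A → no match
B → no match — must start with "22"
C → match
D → no match
E → no match — must start with "20"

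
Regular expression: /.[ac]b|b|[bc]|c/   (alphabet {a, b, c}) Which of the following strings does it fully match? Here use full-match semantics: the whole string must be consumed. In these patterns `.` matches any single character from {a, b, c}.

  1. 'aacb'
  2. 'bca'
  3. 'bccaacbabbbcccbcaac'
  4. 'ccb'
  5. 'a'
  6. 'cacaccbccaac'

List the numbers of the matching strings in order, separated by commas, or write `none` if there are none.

1 → no match
2 → no match
3 → no match
4 → match
5 → no match
6 → no match

4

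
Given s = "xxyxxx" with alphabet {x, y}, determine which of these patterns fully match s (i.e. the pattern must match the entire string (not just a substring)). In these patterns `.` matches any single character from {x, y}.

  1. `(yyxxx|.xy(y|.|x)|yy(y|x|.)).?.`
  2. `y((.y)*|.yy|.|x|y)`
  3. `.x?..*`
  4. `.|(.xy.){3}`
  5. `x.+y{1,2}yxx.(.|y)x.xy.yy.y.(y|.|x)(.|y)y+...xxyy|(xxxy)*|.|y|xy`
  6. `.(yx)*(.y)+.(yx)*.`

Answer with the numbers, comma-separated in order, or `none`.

1 → match
2 → no match — must start with "y"
3 → match
4 → no match
5 → no match
6 → no match

1, 3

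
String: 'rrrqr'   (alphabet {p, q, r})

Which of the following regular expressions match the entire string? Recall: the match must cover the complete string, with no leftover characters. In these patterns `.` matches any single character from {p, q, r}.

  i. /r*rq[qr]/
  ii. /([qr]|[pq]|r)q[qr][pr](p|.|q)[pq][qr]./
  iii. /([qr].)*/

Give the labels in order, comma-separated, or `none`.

i → match
ii → no match
iii → no match

i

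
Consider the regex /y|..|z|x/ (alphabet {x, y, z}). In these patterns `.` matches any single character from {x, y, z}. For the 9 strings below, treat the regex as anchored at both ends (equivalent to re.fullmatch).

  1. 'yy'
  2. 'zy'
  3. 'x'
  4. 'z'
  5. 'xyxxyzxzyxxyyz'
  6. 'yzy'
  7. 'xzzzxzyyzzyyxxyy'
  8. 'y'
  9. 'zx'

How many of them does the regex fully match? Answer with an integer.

1 → match
2 → match
3 → match
4 → match
5 → no match
6 → no match
7 → no match
8 → match
9 → match
Total matched: 6

6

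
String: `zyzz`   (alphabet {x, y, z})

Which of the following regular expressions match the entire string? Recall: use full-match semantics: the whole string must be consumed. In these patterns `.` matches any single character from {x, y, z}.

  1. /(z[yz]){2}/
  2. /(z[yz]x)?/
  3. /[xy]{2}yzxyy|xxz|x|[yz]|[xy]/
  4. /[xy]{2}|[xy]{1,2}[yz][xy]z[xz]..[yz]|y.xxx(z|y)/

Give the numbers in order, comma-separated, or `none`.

1 → match
2 → no match
3 → no match
4 → no match

1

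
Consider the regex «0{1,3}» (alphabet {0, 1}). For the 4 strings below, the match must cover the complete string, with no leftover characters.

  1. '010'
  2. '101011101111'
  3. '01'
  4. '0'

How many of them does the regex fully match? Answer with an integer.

1 → no match
2 → no match — must start with '0'
3 → no match — must end with '0'
4 → match
Total matched: 1

1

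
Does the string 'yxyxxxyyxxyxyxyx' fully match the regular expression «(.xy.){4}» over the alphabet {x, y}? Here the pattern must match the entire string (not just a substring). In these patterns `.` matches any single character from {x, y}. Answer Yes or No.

Yes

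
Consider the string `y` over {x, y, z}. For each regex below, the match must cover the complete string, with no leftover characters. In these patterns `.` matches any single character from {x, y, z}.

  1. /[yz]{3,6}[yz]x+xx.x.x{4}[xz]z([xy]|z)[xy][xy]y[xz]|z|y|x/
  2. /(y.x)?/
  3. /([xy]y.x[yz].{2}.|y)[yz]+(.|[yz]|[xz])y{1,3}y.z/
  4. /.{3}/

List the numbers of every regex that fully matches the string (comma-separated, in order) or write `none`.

1 → match
2 → no match
3 → no match — must end with `z`
4 → no match

1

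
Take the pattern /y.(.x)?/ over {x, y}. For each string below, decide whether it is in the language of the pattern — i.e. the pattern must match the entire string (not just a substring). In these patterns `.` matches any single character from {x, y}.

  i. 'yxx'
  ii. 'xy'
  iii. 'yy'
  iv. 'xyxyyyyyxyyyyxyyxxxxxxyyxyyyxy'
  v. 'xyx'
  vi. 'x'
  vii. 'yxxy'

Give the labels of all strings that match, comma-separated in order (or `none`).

i → no match
ii → no match — must start with 'y'
iii → match
iv → no match — must start with 'y'
v → no match — must start with 'y'
vi → no match — must start with 'y'
vii → no match

iii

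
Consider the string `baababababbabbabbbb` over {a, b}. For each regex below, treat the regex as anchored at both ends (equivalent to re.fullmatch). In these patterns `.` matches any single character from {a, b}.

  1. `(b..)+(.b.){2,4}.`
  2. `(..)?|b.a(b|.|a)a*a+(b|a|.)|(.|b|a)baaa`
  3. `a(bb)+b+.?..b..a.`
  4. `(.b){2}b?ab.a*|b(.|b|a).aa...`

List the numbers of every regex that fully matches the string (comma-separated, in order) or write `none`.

1 → match
2 → no match
3 → no match — must start with `abb`
4 → no match

1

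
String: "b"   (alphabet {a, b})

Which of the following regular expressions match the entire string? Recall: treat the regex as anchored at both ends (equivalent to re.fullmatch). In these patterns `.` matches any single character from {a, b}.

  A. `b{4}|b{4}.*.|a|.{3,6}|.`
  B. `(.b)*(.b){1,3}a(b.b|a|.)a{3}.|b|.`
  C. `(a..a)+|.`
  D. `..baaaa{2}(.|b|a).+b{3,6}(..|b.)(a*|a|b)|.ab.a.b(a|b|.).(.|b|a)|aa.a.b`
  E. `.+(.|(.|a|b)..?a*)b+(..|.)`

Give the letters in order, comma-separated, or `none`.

A → match
B → match
C → match
D → no match
E → no match

A, B, C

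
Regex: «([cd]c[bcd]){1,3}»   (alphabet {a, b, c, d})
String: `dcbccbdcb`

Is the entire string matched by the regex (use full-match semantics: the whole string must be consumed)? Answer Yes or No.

Yes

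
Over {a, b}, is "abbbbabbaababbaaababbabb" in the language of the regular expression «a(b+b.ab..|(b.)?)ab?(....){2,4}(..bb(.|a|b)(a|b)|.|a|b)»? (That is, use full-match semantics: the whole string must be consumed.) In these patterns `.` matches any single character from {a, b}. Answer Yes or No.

Yes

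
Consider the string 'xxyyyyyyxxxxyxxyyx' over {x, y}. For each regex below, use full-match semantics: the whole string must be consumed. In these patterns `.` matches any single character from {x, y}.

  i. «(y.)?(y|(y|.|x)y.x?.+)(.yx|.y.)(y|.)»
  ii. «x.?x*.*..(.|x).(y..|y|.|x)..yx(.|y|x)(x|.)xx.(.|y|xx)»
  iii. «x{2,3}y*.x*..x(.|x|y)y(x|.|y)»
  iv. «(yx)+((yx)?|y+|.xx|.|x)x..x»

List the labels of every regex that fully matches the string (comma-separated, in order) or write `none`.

iii

i → no match
ii → no match
iii → match
iv → no match — must start with 'yx'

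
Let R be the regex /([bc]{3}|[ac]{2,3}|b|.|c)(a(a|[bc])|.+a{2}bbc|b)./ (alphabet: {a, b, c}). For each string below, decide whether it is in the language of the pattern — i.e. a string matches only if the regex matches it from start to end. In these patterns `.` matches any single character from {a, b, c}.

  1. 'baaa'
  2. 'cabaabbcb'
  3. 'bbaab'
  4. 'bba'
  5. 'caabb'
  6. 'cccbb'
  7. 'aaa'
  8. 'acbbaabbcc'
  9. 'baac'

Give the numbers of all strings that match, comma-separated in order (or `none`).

1 → match
2 → match
3 → no match
4 → match
5 → match
6 → match
7 → no match
8 → match
9 → match

1, 2, 4, 5, 6, 8, 9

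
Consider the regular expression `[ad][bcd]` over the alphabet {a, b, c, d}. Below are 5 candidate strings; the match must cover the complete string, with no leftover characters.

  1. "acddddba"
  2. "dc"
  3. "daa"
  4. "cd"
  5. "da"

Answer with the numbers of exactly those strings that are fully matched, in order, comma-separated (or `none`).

2

1 → no match
2 → match
3 → no match
4 → no match
5 → no match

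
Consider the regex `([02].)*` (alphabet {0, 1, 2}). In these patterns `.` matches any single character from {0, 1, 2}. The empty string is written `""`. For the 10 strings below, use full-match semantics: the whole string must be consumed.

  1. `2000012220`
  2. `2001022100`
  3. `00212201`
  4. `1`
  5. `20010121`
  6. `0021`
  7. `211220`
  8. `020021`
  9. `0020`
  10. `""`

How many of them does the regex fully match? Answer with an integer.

8

1 → match
2 → match
3 → match
4 → no match
5 → match
6 → match
7 → no match
8 → match
9 → match
10 → match
Total matched: 8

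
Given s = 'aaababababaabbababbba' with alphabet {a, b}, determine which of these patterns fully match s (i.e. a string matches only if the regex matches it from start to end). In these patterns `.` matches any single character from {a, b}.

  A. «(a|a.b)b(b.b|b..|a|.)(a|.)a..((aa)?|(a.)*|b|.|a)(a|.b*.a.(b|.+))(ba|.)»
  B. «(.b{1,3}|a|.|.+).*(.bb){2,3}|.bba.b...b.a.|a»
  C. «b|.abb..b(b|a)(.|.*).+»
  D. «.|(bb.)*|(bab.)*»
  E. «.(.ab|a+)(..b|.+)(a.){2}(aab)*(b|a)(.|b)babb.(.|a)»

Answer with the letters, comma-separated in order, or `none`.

E

A → no match
B → no match
C → no match
D → no match
E → match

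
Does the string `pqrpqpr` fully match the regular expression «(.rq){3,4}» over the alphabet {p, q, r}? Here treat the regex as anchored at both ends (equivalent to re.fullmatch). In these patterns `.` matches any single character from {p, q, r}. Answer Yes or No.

Every match must end with `rq`, but `pqrpqpr` does not.

No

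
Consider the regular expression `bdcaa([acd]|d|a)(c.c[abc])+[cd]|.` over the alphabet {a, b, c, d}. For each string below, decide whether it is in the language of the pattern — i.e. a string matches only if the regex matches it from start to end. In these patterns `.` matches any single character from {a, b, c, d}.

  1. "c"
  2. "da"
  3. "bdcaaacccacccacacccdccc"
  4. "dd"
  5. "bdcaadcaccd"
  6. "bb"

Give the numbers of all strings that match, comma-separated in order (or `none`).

1, 3, 5

1 → match
2 → no match
3 → match
4 → no match
5 → match
6 → no match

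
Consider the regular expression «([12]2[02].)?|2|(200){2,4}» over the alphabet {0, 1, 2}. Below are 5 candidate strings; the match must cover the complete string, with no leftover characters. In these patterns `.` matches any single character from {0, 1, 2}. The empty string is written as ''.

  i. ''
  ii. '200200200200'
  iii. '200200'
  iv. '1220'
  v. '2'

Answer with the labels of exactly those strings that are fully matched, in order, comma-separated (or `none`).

i → match
ii → match
iii → match
iv → match
v → match

i, ii, iii, iv, v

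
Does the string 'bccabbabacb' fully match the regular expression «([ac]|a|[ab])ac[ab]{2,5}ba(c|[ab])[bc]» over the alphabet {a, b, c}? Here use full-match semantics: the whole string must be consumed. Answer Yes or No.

No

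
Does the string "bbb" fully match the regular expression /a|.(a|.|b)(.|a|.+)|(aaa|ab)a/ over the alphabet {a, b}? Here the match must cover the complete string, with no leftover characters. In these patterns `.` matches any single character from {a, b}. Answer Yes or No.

Yes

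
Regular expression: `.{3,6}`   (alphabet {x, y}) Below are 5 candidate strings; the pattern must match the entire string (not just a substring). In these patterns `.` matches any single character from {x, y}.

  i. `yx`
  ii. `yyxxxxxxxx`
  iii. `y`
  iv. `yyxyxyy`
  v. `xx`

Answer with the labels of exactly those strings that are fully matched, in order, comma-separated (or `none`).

i. `yx` → no match
ii. `yyxxxxxxxx` → no match
iii. `y` → no match
iv. `yyxyxyy` → no match
v. `xx` → no match

none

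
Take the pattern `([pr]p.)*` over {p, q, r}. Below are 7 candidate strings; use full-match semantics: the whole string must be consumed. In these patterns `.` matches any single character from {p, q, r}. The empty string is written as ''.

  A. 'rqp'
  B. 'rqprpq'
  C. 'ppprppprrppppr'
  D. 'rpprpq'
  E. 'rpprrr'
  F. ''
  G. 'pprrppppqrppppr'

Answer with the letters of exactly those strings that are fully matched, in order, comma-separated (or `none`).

A → no match
B → no match
C → no match
D → match
E → no match
F → match
G → match

D, F, G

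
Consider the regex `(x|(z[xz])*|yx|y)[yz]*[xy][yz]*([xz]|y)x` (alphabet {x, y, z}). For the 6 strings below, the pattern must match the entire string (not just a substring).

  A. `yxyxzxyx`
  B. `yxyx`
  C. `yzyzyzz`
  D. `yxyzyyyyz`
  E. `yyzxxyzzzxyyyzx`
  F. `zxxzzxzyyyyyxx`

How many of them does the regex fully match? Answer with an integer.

1

A → no match
B → match
C → no match — must end with `x`
D → no match — must end with `x`
E → no match
F → no match
Total matched: 1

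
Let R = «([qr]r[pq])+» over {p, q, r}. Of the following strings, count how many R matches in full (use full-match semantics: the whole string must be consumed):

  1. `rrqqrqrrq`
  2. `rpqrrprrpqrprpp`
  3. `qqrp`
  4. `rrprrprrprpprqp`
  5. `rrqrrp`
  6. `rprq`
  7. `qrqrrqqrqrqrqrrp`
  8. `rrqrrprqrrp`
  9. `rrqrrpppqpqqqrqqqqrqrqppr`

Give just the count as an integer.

1 → match
2 → no match
3 → no match
4 → no match
5 → match
6 → no match
7 → no match
8 → no match
9 → no match
Total matched: 2

2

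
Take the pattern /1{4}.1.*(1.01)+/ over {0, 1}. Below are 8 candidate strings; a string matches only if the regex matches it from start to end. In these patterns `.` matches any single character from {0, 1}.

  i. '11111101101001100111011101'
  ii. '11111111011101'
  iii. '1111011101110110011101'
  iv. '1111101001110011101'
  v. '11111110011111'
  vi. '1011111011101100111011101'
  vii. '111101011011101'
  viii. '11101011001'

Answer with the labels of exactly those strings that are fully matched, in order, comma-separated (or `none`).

i, ii, iii, vii

i → match
ii → match
iii → match
iv → no match
v → no match — must end with '01'
vi → no match
vii → match
viii → no match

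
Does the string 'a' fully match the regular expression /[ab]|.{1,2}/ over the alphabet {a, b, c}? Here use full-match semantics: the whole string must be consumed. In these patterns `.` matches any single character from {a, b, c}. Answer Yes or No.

Yes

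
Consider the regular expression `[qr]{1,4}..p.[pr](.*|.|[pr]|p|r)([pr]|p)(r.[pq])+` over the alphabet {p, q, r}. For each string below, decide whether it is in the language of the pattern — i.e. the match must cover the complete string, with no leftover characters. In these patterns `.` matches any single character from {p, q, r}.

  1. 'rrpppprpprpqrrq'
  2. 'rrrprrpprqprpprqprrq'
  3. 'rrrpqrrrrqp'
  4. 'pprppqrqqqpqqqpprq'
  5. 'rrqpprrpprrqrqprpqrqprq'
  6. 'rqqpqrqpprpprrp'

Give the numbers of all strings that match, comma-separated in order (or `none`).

1 → match
2 → match
3 → match
4 → no match
5 → no match
6 → match

1, 2, 3, 6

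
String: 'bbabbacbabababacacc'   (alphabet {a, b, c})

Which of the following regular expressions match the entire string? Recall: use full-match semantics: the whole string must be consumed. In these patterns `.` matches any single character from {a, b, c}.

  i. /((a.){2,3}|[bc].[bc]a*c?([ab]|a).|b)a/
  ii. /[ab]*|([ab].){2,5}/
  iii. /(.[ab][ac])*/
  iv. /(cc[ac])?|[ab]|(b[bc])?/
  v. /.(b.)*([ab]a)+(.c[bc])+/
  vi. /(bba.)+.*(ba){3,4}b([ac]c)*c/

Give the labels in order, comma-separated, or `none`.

vi

i → no match — must end with 'a'
ii → no match
iii → no match
iv → no match
v → no match
vi → match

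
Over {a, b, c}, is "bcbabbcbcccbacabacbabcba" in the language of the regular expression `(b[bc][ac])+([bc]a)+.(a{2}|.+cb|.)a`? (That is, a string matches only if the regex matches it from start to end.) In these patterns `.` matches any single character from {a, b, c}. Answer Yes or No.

No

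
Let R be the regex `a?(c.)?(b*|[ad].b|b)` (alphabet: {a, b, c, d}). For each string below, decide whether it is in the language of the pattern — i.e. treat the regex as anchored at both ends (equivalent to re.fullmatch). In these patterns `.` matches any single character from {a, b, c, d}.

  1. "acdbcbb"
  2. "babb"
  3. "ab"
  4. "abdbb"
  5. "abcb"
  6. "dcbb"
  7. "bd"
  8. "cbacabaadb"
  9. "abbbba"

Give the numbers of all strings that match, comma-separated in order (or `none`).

3

1 → no match
2 → no match
3 → match
4 → no match
5 → no match
6 → no match
7 → no match
8 → no match
9 → no match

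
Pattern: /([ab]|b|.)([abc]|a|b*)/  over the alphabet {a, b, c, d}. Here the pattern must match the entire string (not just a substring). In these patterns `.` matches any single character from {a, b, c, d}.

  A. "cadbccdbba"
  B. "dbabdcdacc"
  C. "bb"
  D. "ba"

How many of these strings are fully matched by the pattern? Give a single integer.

2

A. "cadbccdbba" → no match
B. "dbabdcdacc" → no match
C. "bb" → match
D. "ba" → match
Total matched: 2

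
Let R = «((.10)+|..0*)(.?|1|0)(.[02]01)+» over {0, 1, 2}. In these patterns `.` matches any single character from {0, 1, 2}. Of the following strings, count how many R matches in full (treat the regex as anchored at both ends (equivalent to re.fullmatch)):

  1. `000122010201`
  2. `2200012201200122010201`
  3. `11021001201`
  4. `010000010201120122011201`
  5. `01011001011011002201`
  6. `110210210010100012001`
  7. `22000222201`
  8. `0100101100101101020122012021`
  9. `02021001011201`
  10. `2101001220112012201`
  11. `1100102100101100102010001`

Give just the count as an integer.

1 → match
2 → match
3 → match
4 → match
5 → match
6 → match
7 → no match
8 → no match — must end with `01`
9 → no match
10 → match
11 → match
Total matched: 8

8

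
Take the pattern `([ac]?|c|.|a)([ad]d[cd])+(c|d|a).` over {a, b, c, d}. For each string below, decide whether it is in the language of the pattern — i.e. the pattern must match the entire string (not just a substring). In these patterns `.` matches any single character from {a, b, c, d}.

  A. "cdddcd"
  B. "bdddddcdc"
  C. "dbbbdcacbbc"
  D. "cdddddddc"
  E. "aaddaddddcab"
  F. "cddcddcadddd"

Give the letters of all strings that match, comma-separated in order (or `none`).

A → match
B → match
C → no match
D → match
E → match
F → match

A, B, D, E, F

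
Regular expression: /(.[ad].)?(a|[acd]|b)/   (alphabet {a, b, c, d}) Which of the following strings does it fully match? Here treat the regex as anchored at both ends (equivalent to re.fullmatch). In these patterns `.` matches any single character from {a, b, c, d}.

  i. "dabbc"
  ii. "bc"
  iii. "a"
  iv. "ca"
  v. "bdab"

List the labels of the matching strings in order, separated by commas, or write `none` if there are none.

i → no match
ii → no match
iii → match
iv → no match
v → match

iii, v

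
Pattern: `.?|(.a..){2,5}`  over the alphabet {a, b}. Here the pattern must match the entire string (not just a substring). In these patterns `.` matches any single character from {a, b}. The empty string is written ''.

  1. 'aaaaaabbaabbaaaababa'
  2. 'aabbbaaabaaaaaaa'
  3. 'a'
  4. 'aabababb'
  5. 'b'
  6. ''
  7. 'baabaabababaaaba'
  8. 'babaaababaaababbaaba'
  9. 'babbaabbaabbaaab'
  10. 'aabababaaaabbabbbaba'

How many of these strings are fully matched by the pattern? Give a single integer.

1 → match
2 → match
3 → match
4 → match
5 → match
6 → match
7 → match
8 → match
9 → match
10 → match
Total matched: 10

10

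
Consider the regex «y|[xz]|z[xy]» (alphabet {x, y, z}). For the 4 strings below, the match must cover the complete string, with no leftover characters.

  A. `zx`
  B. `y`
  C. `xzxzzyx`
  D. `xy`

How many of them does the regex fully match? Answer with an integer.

2

A → match
B → match
C → no match
D → no match
Total matched: 2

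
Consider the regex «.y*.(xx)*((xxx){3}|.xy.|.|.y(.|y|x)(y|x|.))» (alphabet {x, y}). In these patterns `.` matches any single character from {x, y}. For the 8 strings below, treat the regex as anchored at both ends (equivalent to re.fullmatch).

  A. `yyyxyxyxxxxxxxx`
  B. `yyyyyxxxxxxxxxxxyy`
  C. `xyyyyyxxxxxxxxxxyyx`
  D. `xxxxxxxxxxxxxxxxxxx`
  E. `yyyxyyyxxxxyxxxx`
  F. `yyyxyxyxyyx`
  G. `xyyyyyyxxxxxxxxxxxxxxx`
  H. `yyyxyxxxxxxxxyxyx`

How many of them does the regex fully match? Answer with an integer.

4

A → no match
B → match
C → match
D → match
E → no match
F → no match
G → match
H → no match
Total matched: 4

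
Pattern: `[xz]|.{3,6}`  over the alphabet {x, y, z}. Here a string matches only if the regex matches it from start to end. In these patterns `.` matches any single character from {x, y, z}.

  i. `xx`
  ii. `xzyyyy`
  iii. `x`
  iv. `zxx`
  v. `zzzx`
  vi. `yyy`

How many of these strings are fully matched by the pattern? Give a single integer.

i → no match
ii → match
iii → match
iv → match
v → match
vi → match
Total matched: 5

5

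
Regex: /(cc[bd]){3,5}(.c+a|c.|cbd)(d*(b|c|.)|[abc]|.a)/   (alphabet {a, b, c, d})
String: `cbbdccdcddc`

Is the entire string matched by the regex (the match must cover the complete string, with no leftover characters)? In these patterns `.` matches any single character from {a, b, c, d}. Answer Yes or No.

Every match must start with `cc`, but `cbbdccdcddc` does not.

No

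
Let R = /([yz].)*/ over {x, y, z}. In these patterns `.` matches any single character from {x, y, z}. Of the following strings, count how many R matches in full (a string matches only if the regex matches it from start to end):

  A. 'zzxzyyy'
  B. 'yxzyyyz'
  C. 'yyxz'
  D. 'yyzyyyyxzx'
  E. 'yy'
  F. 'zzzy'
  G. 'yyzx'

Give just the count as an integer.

4

A → no match
B → no match
C → no match
D → match
E → match
F → match
G → match
Total matched: 4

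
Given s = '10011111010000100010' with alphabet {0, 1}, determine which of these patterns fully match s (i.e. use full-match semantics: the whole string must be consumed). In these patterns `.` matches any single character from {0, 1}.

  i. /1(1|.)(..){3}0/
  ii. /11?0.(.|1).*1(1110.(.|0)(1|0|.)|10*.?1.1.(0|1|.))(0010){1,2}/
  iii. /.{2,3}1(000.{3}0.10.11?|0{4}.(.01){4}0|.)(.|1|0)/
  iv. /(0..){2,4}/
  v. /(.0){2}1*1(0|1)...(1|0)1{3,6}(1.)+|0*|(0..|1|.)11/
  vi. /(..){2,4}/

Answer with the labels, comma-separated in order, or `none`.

i → no match
ii → match
iii → no match
iv → no match — must start with '0'
v → no match
vi → no match

ii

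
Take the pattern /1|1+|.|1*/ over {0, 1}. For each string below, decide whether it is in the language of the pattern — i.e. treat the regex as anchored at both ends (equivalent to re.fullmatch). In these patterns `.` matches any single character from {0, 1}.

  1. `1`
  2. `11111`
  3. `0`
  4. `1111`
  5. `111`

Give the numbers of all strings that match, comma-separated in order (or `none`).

1 → match
2 → match
3 → match
4 → match
5 → match

1, 2, 3, 4, 5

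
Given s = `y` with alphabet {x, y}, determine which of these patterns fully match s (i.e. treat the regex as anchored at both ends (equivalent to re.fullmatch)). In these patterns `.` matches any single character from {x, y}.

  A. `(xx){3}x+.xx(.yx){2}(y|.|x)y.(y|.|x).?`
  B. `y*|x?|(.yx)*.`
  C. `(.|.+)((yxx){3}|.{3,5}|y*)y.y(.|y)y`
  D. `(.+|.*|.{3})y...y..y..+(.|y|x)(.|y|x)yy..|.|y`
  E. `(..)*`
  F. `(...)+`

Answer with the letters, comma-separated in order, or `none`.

A → no match — must start with `xx`
B → match
C → no match
D → match
E → no match
F → no match

B, D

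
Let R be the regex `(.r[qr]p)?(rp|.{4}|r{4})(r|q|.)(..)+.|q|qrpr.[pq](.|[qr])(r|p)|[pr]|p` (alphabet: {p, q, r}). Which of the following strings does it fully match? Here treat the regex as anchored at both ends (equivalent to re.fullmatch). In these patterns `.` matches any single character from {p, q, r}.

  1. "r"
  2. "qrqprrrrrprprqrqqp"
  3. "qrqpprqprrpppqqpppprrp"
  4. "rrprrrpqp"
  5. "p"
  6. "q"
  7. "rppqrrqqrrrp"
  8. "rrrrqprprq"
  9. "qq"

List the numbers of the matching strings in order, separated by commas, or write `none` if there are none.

1. "r" → match
2 → match
3 → match
4. "rrprrrpqp" → no match
5. "p" → match
6. "q" → match
7. "rppqrrqqrrrp" → match
8. "rrrrqprprq" → match
9. "qq" → no match

1, 2, 3, 5, 6, 7, 8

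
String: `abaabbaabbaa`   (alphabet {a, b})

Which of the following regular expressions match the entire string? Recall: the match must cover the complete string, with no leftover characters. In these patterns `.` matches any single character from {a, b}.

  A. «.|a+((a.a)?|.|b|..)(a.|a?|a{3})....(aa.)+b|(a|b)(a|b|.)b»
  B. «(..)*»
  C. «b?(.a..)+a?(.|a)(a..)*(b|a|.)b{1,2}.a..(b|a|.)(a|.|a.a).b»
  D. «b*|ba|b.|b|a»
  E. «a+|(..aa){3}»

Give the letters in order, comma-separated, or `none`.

B, E

A → no match
B → match
C → no match — must end with `b`
D → no match
E → match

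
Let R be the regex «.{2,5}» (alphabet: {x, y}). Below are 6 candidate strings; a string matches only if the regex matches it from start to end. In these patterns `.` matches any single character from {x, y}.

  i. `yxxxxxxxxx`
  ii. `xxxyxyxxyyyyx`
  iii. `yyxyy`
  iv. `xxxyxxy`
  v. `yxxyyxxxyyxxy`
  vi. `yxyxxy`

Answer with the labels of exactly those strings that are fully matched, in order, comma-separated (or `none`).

iii

i. `yxxxxxxxxx` → no match
ii → no match
iii. `yyxyy` → match
iv. `xxxyxxy` → no match
v → no match
vi. `yxyxxy` → no match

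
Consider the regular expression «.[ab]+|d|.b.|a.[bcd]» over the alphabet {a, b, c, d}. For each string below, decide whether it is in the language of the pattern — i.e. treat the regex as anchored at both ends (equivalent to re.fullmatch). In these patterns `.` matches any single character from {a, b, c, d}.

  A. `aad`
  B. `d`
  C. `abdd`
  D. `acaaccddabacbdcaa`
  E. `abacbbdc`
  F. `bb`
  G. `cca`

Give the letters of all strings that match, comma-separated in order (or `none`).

A, B, F

A. `aad` → match
B. `d` → match
C. `abdd` → no match
D → no match
E. `abacbbdc` → no match
F. `bb` → match
G. `cca` → no match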